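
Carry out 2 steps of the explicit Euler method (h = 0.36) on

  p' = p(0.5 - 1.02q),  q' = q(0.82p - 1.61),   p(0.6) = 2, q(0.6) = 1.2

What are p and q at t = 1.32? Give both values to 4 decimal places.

Euler on (p,q): p_{n+1} = p_n + h·p', q_{n+1} = q_n + h·q'.
0.600000: (2.000000, 1.200000); f=(-1.448000, 0.036000) → (1.478720, 1.212960)
0.960000: (1.478720, 1.212960); f=(-1.090141, -0.482090) → (1.086269, 1.039407)
(p(1.32), q(1.32)) ≈ (1.0863, 1.0394)

1.0863, 1.0394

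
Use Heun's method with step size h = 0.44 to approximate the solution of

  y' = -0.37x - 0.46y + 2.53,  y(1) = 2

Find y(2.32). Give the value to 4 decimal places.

Heun: k1 = f(x_n, y_n); k2 = f(x_n + h, y_n + h·k1); y_{n+1} = y_n + (h/2)·(k1 + k2).
x=1.000000, y=2.000000:
  k1 = f(1.000000, 2.000000) = 1.240000
  k2 = f(1.440000, 2.545600) = 0.826224
  y ← 2.000000 + (0.44/2)·(1.240000 + 0.826224) = 2.454569
x=1.440000, y=2.454569:
  k1 = f(1.440000, 2.454569) = 0.868098
  k2 = f(1.880000, 2.836532) = 0.529595
  y ← 2.454569 + (0.44/2)·(0.868098 + 0.529595) = 2.762062
x=1.880000, y=2.762062:
  k1 = f(1.880000, 2.762062) = 0.563852
  k2 = f(2.320000, 3.010156) = 0.286928
  y ← 2.762062 + (0.44/2)·(0.563852 + 0.286928) = 2.949233
y(2.32) ≈ 2.9492

2.9492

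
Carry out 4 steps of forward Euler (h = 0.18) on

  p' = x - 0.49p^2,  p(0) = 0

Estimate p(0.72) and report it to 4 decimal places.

0.1935

Euler: p_{n+1} = p_n + h·f(x_n, p_n).
x=0.000000, p=0.000000: f=0.000000 → p ← 0.000000 + 0.18·0.000000 = 0.000000
x=0.180000, p=0.000000: f=0.180000 → p ← 0.000000 + 0.18·0.180000 = 0.032400
x=0.360000, p=0.032400: f=0.359486 → p ← 0.032400 + 0.18·0.359486 = 0.097107
x=0.540000, p=0.097107: f=0.535379 → p ← 0.097107 + 0.18·0.535379 = 0.193476
p(0.72) ≈ 0.1935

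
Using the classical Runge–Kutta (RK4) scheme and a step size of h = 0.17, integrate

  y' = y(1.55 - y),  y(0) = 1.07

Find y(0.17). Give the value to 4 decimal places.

1.1527

RK4: k1 = f(t_n, y_n); k2 = f(t_n + h/2, y_n + (h/2)·k1); k3 = f(t_n + h/2, y_n + (h/2)·k2); k4 = f(t_n + h, y_n + h·k3); y_{n+1} = y_n + (h/6)·(k1 + 2k2 + 2k3 + k4).
t=0.000000, y=1.070000:
  k1 = f(0.000000, 1.070000) = 0.513600
  k2 = f(0.085000, 1.113656) = 0.485937
  k3 = f(0.085000, 1.111305) = 0.487524
  k4 = f(0.170000, 1.152879) = 0.457832
  y ← 1.070000 + (0.17/6)·(k1 + 2k2 + 2k3 + k4) = 1.152687
y(0.17) ≈ 1.1527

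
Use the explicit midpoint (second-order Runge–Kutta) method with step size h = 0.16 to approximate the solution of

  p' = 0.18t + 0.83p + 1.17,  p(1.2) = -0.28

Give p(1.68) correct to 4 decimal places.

0.4214

Midpoint: k1 = f(t_n, p_n); k2 = f(t_n + h/2, p_n + (h/2)·k1); p_{n+1} = p_n + h·k2.
t=1.200000, p=-0.280000:
  k1 = f(1.200000, -0.280000) = 1.153600
  k2 = f(1.280000, -0.187712) = 1.244599
  p ← -0.280000 + 0.16·1.244599 = -0.080864
t=1.360000, p=-0.080864:
  k1 = f(1.360000, -0.080864) = 1.347683
  k2 = f(1.440000, 0.026950) = 1.451569
  p ← -0.080864 + 0.16·1.451569 = 0.151387
t=1.520000, p=0.151387:
  k1 = f(1.520000, 0.151387) = 1.569251
  k2 = f(1.600000, 0.276927) = 1.687849
  p ← 0.151387 + 0.16·1.687849 = 0.421443
p(1.68) ≈ 0.4214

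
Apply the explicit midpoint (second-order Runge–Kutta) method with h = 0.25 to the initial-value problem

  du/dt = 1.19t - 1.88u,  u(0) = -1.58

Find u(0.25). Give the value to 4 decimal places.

-0.9747

Midpoint: k1 = f(t_n, u_n); k2 = f(t_n + h/2, u_n + (h/2)·k1); u_{n+1} = u_n + h·k2.
t=0.000000, u=-1.580000:
  k1 = f(0.000000, -1.580000) = 2.970400
  k2 = f(0.125000, -1.208700) = 2.421106
  u ← -1.580000 + 0.25·2.421106 = -0.974723
u(0.25) ≈ -0.9747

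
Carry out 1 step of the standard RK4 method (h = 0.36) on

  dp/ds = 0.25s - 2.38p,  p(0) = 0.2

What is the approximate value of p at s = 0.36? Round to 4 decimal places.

0.0981

RK4: k1 = f(s_n, p_n); k2 = f(s_n + h/2, p_n + (h/2)·k1); k3 = f(s_n + h/2, p_n + (h/2)·k2); k4 = f(s_n + h, p_n + h·k3); p_{n+1} = p_n + (h/6)·(k1 + 2k2 + 2k3 + k4).
s=0.000000, p=0.200000:
  k1 = f(0.000000, 0.200000) = -0.476000
  k2 = f(0.180000, 0.114320) = -0.227082
  k3 = f(0.180000, 0.159125) = -0.333718
  k4 = f(0.360000, 0.079861) = -0.100070
  p ← 0.200000 + (0.36/6)·(k1 + 2k2 + 2k3 + k4) = 0.098140
p(0.36) ≈ 0.0981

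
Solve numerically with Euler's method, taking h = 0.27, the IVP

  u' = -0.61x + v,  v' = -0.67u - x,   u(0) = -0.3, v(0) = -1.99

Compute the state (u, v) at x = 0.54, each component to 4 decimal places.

-1.4044, -1.8572

Euler on (u,v): u_{n+1} = u_n + h·u', v_{n+1} = v_n + h·v'.
0.000000: (-0.300000, -1.990000); f=(-1.990000, 0.201000) → (-0.837300, -1.935730)
0.270000: (-0.837300, -1.935730); f=(-2.100430, 0.290991) → (-1.404416, -1.857162)
(u(0.54), v(0.54)) ≈ (-1.4044, -1.8572)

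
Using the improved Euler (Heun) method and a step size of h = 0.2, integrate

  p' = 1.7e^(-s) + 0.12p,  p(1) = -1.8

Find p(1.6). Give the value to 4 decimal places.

Heun: k1 = f(s_n, p_n); k2 = f(s_n + h, p_n + h·k1); p_{n+1} = p_n + (h/2)·(k1 + k2).
s=1.000000, p=-1.800000:
  k1 = f(1.000000, -1.800000) = 0.409395
  k2 = f(1.200000, -1.718121) = 0.305856
  p ← -1.800000 + (0.2/2)·(0.409395 + 0.305856) = -1.728475
s=1.200000, p=-1.728475:
  k1 = f(1.200000, -1.728475) = 0.304613
  k2 = f(1.400000, -1.667552) = 0.219109
  p ← -1.728475 + (0.2/2)·(0.304613 + 0.219109) = -1.676103
s=1.400000, p=-1.676103:
  k1 = f(1.400000, -1.676103) = 0.218083
  k2 = f(1.600000, -1.632486) = 0.147326
  p ← -1.676103 + (0.2/2)·(0.218083 + 0.147326) = -1.639562
p(1.6) ≈ -1.6396

-1.6396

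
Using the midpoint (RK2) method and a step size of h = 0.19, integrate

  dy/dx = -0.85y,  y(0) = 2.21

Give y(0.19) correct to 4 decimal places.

Midpoint: k1 = f(x_n, y_n); k2 = f(x_n + h/2, y_n + (h/2)·k1); y_{n+1} = y_n + h·k2.
x=0.000000, y=2.210000:
  k1 = f(0.000000, 2.210000) = -1.878500
  k2 = f(0.095000, 2.031543) = -1.726811
  y ← 2.210000 + 0.19·(-1.726811) = 1.881906
y(0.19) ≈ 1.8819

1.8819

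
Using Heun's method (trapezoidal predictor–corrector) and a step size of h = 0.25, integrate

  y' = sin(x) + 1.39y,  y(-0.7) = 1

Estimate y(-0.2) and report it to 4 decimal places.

1.6547

Heun: k1 = f(x_n, y_n); k2 = f(x_n + h, y_n + h·k1); y_{n+1} = y_n + (h/2)·(k1 + k2).
x=-0.700000, y=1.000000:
  k1 = f(-0.700000, 1.000000) = 0.745782
  k2 = f(-0.450000, 1.186446) = 1.214194
  y ← 1.000000 + (0.25/2)·(0.745782 + 1.214194) = 1.244997
x=-0.450000, y=1.244997:
  k1 = f(-0.450000, 1.244997) = 1.295580
  k2 = f(-0.200000, 1.568892) = 1.982091
  y ← 1.244997 + (0.25/2)·(1.295580 + 1.982091) = 1.654706
y(-0.2) ≈ 1.6547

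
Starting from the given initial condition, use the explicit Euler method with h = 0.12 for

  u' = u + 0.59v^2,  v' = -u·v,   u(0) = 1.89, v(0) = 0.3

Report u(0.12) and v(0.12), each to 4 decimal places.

Euler on (u,v): u_{n+1} = u_n + h·u', v_{n+1} = v_n + h·v'.
0.000000: (1.890000, 0.300000); f=(1.943100, -0.567000) → (2.123172, 0.231960)
(u(0.12), v(0.12)) ≈ (2.1232, 0.2320)

2.1232, 0.2320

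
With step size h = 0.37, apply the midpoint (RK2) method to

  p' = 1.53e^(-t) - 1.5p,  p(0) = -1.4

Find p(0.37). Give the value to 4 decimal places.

-0.5252

Midpoint: k1 = f(t_n, p_n); k2 = f(t_n + h/2, p_n + (h/2)·k1); p_{n+1} = p_n + h·k2.
t=0.000000, p=-1.400000:
  k1 = f(0.000000, -1.400000) = 3.630000
  k2 = f(0.185000, -0.728450) = 2.364265
  p ← -1.400000 + 0.37·2.364265 = -0.525222
p(0.37) ≈ -0.5252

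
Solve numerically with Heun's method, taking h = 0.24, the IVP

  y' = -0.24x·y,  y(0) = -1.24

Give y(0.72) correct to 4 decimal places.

-1.1651

Heun: k1 = f(x_n, y_n); k2 = f(x_n + h, y_n + h·k1); y_{n+1} = y_n + (h/2)·(k1 + k2).
x=0.000000, y=-1.240000:
  k1 = f(0.000000, -1.240000) = 0.000000
  k2 = f(0.240000, -1.240000) = 0.071424
  y ← -1.240000 + (0.24/2)·(0.000000 + 0.071424) = -1.231429
x=0.240000, y=-1.231429:
  k1 = f(0.240000, -1.231429) = 0.070930
  k2 = f(0.480000, -1.214406) = 0.139900
  y ← -1.231429 + (0.24/2)·(0.070930 + 0.139900) = -1.206130
x=0.480000, y=-1.206130:
  k1 = f(0.480000, -1.206130) = 0.138946
  k2 = f(0.720000, -1.172782) = 0.202657
  y ← -1.206130 + (0.24/2)·(0.138946 + 0.202657) = -1.165137
y(0.72) ≈ -1.1651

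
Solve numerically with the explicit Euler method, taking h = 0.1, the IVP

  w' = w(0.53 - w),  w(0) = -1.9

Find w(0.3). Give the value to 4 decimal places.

-4.1330

Euler: w_{n+1} = w_n + h·f(s_n, w_n).
s=0.000000, w=-1.900000: f=-4.617000 → w ← -1.900000 + 0.1·(-4.617000) = -2.361700
s=0.100000, w=-2.361700: f=-6.829328 → w ← -2.361700 + 0.1·(-6.829328) = -3.044633
s=0.200000, w=-3.044633: f=-10.883444 → w ← -3.044633 + 0.1·(-10.883444) = -4.132977
w(0.3) ≈ -4.1330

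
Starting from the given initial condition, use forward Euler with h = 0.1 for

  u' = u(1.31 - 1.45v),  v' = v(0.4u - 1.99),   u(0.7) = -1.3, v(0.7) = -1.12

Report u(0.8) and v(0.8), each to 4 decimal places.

-1.6814, -0.8389

Euler on (u,v): u_{n+1} = u_n + h·u', v_{n+1} = v_n + h·v'.
0.700000: (-1.300000, -1.120000); f=(-3.814200, 2.811200) → (-1.681420, -0.838880)
(u(0.8), v(0.8)) ≈ (-1.6814, -0.8389)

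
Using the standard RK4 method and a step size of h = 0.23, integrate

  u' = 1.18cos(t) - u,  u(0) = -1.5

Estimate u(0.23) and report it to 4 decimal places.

-0.9516

RK4: k1 = f(t_n, u_n); k2 = f(t_n + h/2, u_n + (h/2)·k1); k3 = f(t_n + h/2, u_n + (h/2)·k2); k4 = f(t_n + h, u_n + h·k3); u_{n+1} = u_n + (h/6)·(k1 + 2k2 + 2k3 + k4).
t=0.000000, u=-1.500000:
  k1 = f(0.000000, -1.500000) = 2.680000
  k2 = f(0.115000, -1.191800) = 2.364006
  k3 = f(0.115000, -1.228139) = 2.400345
  k4 = f(0.230000, -0.947921) = 2.096847
  u ← -1.500000 + (0.23/6)·(k1 + 2k2 + 2k3 + k4) = -0.951621
u(0.23) ≈ -0.9516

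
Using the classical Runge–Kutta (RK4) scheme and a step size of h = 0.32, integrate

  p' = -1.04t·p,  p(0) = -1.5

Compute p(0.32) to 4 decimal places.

RK4: k1 = f(t_n, p_n); k2 = f(t_n + h/2, p_n + (h/2)·k1); k3 = f(t_n + h/2, p_n + (h/2)·k2); k4 = f(t_n + h, p_n + h·k3); p_{n+1} = p_n + (h/6)·(k1 + 2k2 + 2k3 + k4).
t=0.000000, p=-1.500000:
  k1 = f(0.000000, -1.500000) = 0.000000
  k2 = f(0.160000, -1.500000) = 0.249600
  k3 = f(0.160000, -1.460064) = 0.242955
  k4 = f(0.320000, -1.422255) = 0.473326
  p ← -1.500000 + (0.32/6)·(k1 + 2k2 + 2k3 + k4) = -1.422217
p(0.32) ≈ -1.4222

-1.4222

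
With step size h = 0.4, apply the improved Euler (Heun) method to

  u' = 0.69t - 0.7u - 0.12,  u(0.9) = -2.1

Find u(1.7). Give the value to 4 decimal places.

-0.7152

Heun: k1 = f(t_n, u_n); k2 = f(t_n + h, u_n + h·k1); u_{n+1} = u_n + (h/2)·(k1 + k2).
t=0.900000, u=-2.100000:
  k1 = f(0.900000, -2.100000) = 1.971000
  k2 = f(1.300000, -1.311600) = 1.695120
  u ← -2.100000 + (0.4/2)·(1.971000 + 1.695120) = -1.366776
t=1.300000, u=-1.366776:
  k1 = f(1.300000, -1.366776) = 1.733743
  k2 = f(1.700000, -0.673279) = 1.524295
  u ← -1.366776 + (0.4/2)·(1.733743 + 1.524295) = -0.715168
u(1.7) ≈ -0.7152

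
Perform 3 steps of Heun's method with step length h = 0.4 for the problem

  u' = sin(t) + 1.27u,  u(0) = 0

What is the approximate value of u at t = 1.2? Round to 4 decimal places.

1.0386

Heun: k1 = f(t_n, u_n); k2 = f(t_n + h, u_n + h·k1); u_{n+1} = u_n + (h/2)·(k1 + k2).
t=0.000000, u=0.000000:
  k1 = f(0.000000, 0.000000) = 0.000000
  k2 = f(0.400000, 0.000000) = 0.389418
  u ← 0.000000 + (0.4/2)·(0.000000 + 0.389418) = 0.077884
t=0.400000, u=0.077884:
  k1 = f(0.400000, 0.077884) = 0.488331
  k2 = f(0.800000, 0.273216) = 1.064340
  u ← 0.077884 + (0.4/2)·(0.488331 + 1.064340) = 0.388418
t=0.800000, u=0.388418:
  k1 = f(0.800000, 0.388418) = 1.210647
  k2 = f(1.200000, 0.872677) = 2.040338
  u ← 0.388418 + (0.4/2)·(1.210647 + 2.040338) = 1.038615
u(1.2) ≈ 1.0386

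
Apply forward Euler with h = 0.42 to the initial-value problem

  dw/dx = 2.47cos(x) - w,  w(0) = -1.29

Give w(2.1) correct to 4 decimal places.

Euler: w_{n+1} = w_n + h·f(x_n, w_n).
x=0.000000, w=-1.290000: f=3.760000 → w ← -1.290000 + 0.42·3.760000 = 0.289200
x=0.420000, w=0.289200: f=1.966130 → w ← 0.289200 + 0.42·1.966130 = 1.114974
x=0.840000, w=1.114974: f=0.533659 → w ← 1.114974 + 0.42·0.533659 = 1.339111
x=1.260000, w=1.339111: f=-0.583743 → w ← 1.339111 + 0.42·(-0.583743) = 1.093939
x=1.680000, w=1.093939: f=-1.363136 → w ← 1.093939 + 0.42·(-1.363136) = 0.521422
w(2.1) ≈ 0.5214

0.5214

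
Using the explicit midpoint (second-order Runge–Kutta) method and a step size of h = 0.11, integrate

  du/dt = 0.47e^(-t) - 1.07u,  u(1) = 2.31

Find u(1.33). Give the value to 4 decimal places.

Midpoint: k1 = f(t_n, u_n); k2 = f(t_n + h/2, u_n + (h/2)·k1); u_{n+1} = u_n + h·k2.
t=1.000000, u=2.310000:
  k1 = f(1.000000, 2.310000) = -2.298797
  k2 = f(1.055000, 2.183566) = -2.172765
  u ← 2.310000 + 0.11·(-2.172765) = 2.070996
t=1.110000, u=2.070996:
  k1 = f(1.110000, 2.070996) = -2.061073
  k2 = f(1.165000, 1.957637) = -1.948068
  u ← 2.070996 + 0.11·(-1.948068) = 1.856708
t=1.220000, u=1.856708:
  k1 = f(1.220000, 1.856708) = -1.847920
  k2 = f(1.275000, 1.755073) = -1.746595
  u ← 1.856708 + 0.11·(-1.746595) = 1.664583
u(1.33) ≈ 1.6646

1.6646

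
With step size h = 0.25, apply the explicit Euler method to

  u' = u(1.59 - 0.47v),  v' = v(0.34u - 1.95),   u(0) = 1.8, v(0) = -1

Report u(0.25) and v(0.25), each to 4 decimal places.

Euler on (u,v): u_{n+1} = u_n + h·u', v_{n+1} = v_n + h·v'.
0.000000: (1.800000, -1.000000); f=(3.708000, 1.338000) → (2.727000, -0.665500)
(u(0.25), v(0.25)) ≈ (2.7270, -0.6655)

2.7270, -0.6655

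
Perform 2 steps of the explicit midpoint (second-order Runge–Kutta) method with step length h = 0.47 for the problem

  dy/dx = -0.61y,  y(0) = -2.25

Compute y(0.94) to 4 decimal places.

-1.2805

Midpoint: k1 = f(x_n, y_n); k2 = f(x_n + h/2, y_n + (h/2)·k1); y_{n+1} = y_n + h·k2.
x=0.000000, y=-2.250000:
  k1 = f(0.000000, -2.250000) = 1.372500
  k2 = f(0.235000, -1.927463) = 1.175752
  y ← -2.250000 + 0.47·1.175752 = -1.697397
x=0.470000, y=-1.697397:
  k1 = f(0.470000, -1.697397) = 1.035412
  k2 = f(0.705000, -1.454075) = 0.886986
  y ← -1.697397 + 0.47·0.886986 = -1.280513
y(0.94) ≈ -1.2805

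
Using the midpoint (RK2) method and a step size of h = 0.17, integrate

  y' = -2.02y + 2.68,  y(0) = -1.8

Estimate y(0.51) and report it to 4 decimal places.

0.1811

Midpoint: k1 = f(t_n, y_n); k2 = f(t_n + h/2, y_n + (h/2)·k1); y_{n+1} = y_n + h·k2.
t=0.000000, y=-1.800000:
  k1 = f(0.000000, -1.800000) = 6.316000
  k2 = f(0.085000, -1.263140) = 5.231543
  y ← -1.800000 + 0.17·5.231543 = -0.910638
t=0.170000, y=-0.910638:
  k1 = f(0.170000, -0.910638) = 4.519488
  k2 = f(0.255000, -0.526481) = 3.743492
  y ← -0.910638 + 0.17·3.743492 = -0.274244
t=0.340000, y=-0.274244:
  k1 = f(0.340000, -0.274244) = 3.233973
  k2 = f(0.425000, 0.000644) = 2.678700
  y ← -0.274244 + 0.17·2.678700 = 0.181135
y(0.51) ≈ 0.1811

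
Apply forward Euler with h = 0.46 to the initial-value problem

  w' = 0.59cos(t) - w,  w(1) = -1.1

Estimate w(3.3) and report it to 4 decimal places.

-0.4256

Euler: w_{n+1} = w_n + h·f(t_n, w_n).
t=1.000000, w=-1.100000: f=1.418778 → w ← -1.100000 + 0.46·1.418778 = -0.447362
t=1.460000, w=-0.447362: f=0.512598 → w ← -0.447362 + 0.46·0.512598 = -0.211567
t=1.920000, w=-0.211567: f=0.009699 → w ← -0.211567 + 0.46·0.009699 = -0.207105
t=2.380000, w=-0.207105: f=-0.219900 → w ← -0.207105 + 0.46·(-0.219900) = -0.308259
t=2.840000, w=-0.308259: f=-0.255111 → w ← -0.308259 + 0.46·(-0.255111) = -0.425610
w(3.3) ≈ -0.4256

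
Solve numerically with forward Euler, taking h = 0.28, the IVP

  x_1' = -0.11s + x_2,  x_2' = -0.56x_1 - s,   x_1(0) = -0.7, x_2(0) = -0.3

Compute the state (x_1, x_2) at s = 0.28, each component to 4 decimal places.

-0.7840, -0.1902

Euler on (x_1,x_2): x_1_{n+1} = x_1_n + h·x_1', x_2_{n+1} = x_2_n + h·x_2'.
0.000000: (-0.700000, -0.300000); f=(-0.300000, 0.392000) → (-0.784000, -0.190240)
(x_1(0.28), x_2(0.28)) ≈ (-0.7840, -0.1902)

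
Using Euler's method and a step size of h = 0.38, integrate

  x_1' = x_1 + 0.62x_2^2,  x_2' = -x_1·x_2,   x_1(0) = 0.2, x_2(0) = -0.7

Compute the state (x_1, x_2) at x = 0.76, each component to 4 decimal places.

Euler on (x_1,x_2): x_1_{n+1} = x_1_n + h·x_1', x_2_{n+1} = x_2_n + h·x_2'.
0.000000: (0.200000, -0.700000); f=(0.503800, 0.140000) → (0.391444, -0.646800)
0.380000: (0.391444, -0.646800); f=(0.650821, 0.253186) → (0.638756, -0.550589)
(x_1(0.76), x_2(0.76)) ≈ (0.6388, -0.5506)

0.6388, -0.5506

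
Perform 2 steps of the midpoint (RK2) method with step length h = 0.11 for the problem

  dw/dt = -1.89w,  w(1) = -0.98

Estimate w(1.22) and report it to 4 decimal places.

Midpoint: k1 = f(t_n, w_n); k2 = f(t_n + h/2, w_n + (h/2)·k1); w_{n+1} = w_n + h·k2.
t=1.000000, w=-0.980000:
  k1 = f(1.000000, -0.980000) = 1.852200
  k2 = f(1.055000, -0.878129) = 1.659664
  w ← -0.980000 + 0.11·1.659664 = -0.797437
t=1.110000, w=-0.797437:
  k1 = f(1.110000, -0.797437) = 1.507156
  k2 = f(1.165000, -0.714543) = 1.350487
  w ← -0.797437 + 0.11·1.350487 = -0.648883
w(1.22) ≈ -0.6489

-0.6489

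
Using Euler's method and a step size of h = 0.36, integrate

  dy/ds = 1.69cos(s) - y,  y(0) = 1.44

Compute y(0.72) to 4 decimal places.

1.5486

Euler: y_{n+1} = y_n + h·f(s_n, y_n).
s=0.000000, y=1.440000: f=0.250000 → y ← 1.440000 + 0.36·0.250000 = 1.530000
s=0.360000, y=1.530000: f=0.051666 → y ← 1.530000 + 0.36·0.051666 = 1.548600
y(0.72) ≈ 1.5486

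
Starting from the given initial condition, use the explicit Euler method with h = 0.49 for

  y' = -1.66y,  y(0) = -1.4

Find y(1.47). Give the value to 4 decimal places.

Euler: y_{n+1} = y_n + h·f(t_n, y_n).
t=0.000000, y=-1.400000: f=2.324000 → y ← -1.400000 + 0.49·2.324000 = -0.261240
t=0.490000, y=-0.261240: f=0.433658 → y ← -0.261240 + 0.49·0.433658 = -0.048747
t=0.980000, y=-0.048747: f=0.080921 → y ← -0.048747 + 0.49·0.080921 = -0.009096
y(1.47) ≈ -0.0091

-0.0091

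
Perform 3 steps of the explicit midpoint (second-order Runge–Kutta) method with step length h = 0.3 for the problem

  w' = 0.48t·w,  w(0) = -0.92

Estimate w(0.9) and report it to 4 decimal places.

Midpoint: k1 = f(t_n, w_n); k2 = f(t_n + h/2, w_n + (h/2)·k1); w_{n+1} = w_n + h·k2.
t=0.000000, w=-0.920000:
  k1 = f(0.000000, -0.920000) = 0.000000
  k2 = f(0.150000, -0.920000) = -0.066240
  w ← -0.920000 + 0.3·(-0.066240) = -0.939872
t=0.300000, w=-0.939872:
  k1 = f(0.300000, -0.939872) = -0.135342
  k2 = f(0.450000, -0.960173) = -0.207397
  w ← -0.939872 + 0.3·(-0.207397) = -1.002091
t=0.600000, w=-1.002091:
  k1 = f(0.600000, -1.002091) = -0.288602
  k2 = f(0.750000, -1.045382) = -0.376337
  w ← -1.002091 + 0.3·(-0.376337) = -1.114992
w(0.9) ≈ -1.1150

-1.1150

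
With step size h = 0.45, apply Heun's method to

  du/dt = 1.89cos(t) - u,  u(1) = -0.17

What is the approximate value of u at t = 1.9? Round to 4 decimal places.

-0.0657

Heun: k1 = f(t_n, u_n); k2 = f(t_n + h, u_n + h·k1); u_{n+1} = u_n + (h/2)·(k1 + k2).
t=1.000000, u=-0.170000:
  k1 = f(1.000000, -0.170000) = 1.191171
  k2 = f(1.450000, 0.366027) = -0.138277
  u ← -0.170000 + (0.45/2)·(1.191171 + (-0.138277)) = 0.066901
t=1.450000, u=0.066901:
  k1 = f(1.450000, 0.066901) = 0.160849
  k2 = f(1.900000, 0.139283) = -0.750301
  u ← 0.066901 + (0.45/2)·(0.160849 + (-0.750301)) = -0.065725
u(1.9) ≈ -0.0657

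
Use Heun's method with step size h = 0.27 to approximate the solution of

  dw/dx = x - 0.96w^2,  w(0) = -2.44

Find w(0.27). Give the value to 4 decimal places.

-5.2313

Heun: k1 = f(x_n, w_n); k2 = f(x_n + h, w_n + h·k1); w_{n+1} = w_n + (h/2)·(k1 + k2).
x=0.000000, w=-2.440000:
  k1 = f(0.000000, -2.440000) = -5.715456
  k2 = f(0.270000, -3.983173) = -14.961041
  w ← -2.440000 + (0.27/2)·(-5.715456 + (-14.961041)) = -5.231327
w(0.27) ≈ -5.2313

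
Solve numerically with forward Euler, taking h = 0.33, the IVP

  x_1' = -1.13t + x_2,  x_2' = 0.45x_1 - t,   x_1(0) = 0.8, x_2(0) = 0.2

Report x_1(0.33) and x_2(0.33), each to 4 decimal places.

0.8660, 0.3188

Euler on (x_1,x_2): x_1_{n+1} = x_1_n + h·x_1', x_2_{n+1} = x_2_n + h·x_2'.
0.000000: (0.800000, 0.200000); f=(0.200000, 0.360000) → (0.866000, 0.318800)
(x_1(0.33), x_2(0.33)) ≈ (0.8660, 0.3188)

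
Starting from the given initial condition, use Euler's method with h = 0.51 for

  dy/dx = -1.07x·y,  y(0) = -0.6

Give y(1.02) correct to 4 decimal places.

Euler: y_{n+1} = y_n + h·f(x_n, y_n).
x=0.000000, y=-0.600000: f=0.000000 → y ← -0.600000 + 0.51·0.000000 = -0.600000
x=0.510000, y=-0.600000: f=0.327420 → y ← -0.600000 + 0.51·0.327420 = -0.433016
y(1.02) ≈ -0.4330

-0.4330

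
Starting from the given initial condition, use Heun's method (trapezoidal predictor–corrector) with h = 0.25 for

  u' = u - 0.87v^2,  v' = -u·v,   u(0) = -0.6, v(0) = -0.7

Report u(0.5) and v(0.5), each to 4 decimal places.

-1.3713, -1.0989

Heun on (u,v): k1 = f(x_n, state_n); k2 = f(x_n + h, state_n + h·k1); state_{n+1} = state_n + (h/2)·(k1 + k2).
0.000000: (-0.600000, -0.700000)
  k1 = (-1.026300, -0.420000)
  predictor → (-0.856575, -0.805000)
  k2 = (-1.420357, -0.689543)
  → (-0.905832, -0.838693)
0.250000: (-0.905832, -0.838693)
  k1 = (-1.517795, -0.759715)
  predictor → (-1.285281, -1.028622)
  k2 = (-2.205795, -1.322068)
  → (-1.371281, -1.098916)
(u(0.5), v(0.5)) ≈ (-1.3713, -1.0989)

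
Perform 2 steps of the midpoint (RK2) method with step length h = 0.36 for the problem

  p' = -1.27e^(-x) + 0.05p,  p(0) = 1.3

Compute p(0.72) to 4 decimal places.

Midpoint: k1 = f(x_n, p_n); k2 = f(x_n + h/2, p_n + (h/2)·k1); p_{n+1} = p_n + h·k2.
x=0.000000, p=1.300000:
  k1 = f(0.000000, 1.300000) = -1.205000
  k2 = f(0.180000, 1.083100) = -1.006638
  p ← 1.300000 + 0.36·(-1.006638) = 0.937610
x=0.360000, p=0.937610:
  k1 = f(0.360000, 0.937610) = -0.839168
  k2 = f(0.540000, 0.786560) = -0.700762
  p ← 0.937610 + 0.36·(-0.700762) = 0.685336
p(0.72) ≈ 0.6853

0.6853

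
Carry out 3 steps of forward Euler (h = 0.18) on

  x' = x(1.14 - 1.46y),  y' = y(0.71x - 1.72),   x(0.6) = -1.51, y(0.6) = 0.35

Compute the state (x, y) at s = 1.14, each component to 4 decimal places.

-2.3065, 0.0365

Euler on (x,y): x_{n+1} = x_n + h·x', y_{n+1} = y_n + h·y'.
0.600000: (-1.510000, 0.350000); f=(-0.949790, -0.977235) → (-1.680962, 0.174098)
0.780000: (-1.680962, 0.174098); f=(-1.489025, -0.507231) → (-1.948987, 0.082796)
0.960000: (-1.948987, 0.082796); f=(-1.986247, -0.256981) → (-2.306511, 0.036540)
(x(1.14), y(1.14)) ≈ (-2.3065, 0.0365)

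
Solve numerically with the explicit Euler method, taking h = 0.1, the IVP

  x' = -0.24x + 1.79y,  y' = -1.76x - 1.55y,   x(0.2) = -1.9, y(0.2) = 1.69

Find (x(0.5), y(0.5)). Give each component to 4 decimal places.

Euler on (x,y): x_{n+1} = x_n + h·x', y_{n+1} = y_n + h·y'.
0.200000: (-1.900000, 1.690000); f=(3.481100, 0.724500) → (-1.551890, 1.762450)
0.300000: (-1.551890, 1.762450); f=(3.527239, -0.000471) → (-1.199166, 1.762403)
0.400000: (-1.199166, 1.762403); f=(3.442501, -0.621192) → (-0.854916, 1.700284)
(x(0.5), y(0.5)) ≈ (-0.8549, 1.7003)

-0.8549, 1.7003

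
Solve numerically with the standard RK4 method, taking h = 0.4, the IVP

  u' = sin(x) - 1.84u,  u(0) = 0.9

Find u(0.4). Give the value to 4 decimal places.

0.4956

RK4: k1 = f(x_n, u_n); k2 = f(x_n + h/2, u_n + (h/2)·k1); k3 = f(x_n + h/2, u_n + (h/2)·k2); k4 = f(x_n + h, u_n + h·k3); u_{n+1} = u_n + (h/6)·(k1 + 2k2 + 2k3 + k4).
x=0.000000, u=0.900000:
  k1 = f(0.000000, 0.900000) = -1.656000
  k2 = f(0.200000, 0.568800) = -0.847923
  k3 = f(0.200000, 0.730415) = -1.145295
  k4 = f(0.400000, 0.441882) = -0.423644
  u ← 0.900000 + (0.4/6)·(k1 + 2k2 + 2k3 + k4) = 0.495595
u(0.4) ≈ 0.4956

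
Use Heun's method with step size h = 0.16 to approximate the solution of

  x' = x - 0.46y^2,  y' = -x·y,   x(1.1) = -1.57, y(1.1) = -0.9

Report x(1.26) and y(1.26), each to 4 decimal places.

Heun on (x,y): k1 = f(t_n, state_n); k2 = f(t_n + h, state_n + h·k1); state_{n+1} = state_n + (h/2)·(k1 + k2).
1.100000: (-1.570000, -0.900000)
  k1 = (-1.942600, -1.413000)
  predictor → (-1.880816, -1.126080)
  k2 = (-2.464122, -2.117949)
  → (-1.922538, -1.182476)
(x(1.26), y(1.26)) ≈ (-1.9225, -1.1825)

-1.9225, -1.1825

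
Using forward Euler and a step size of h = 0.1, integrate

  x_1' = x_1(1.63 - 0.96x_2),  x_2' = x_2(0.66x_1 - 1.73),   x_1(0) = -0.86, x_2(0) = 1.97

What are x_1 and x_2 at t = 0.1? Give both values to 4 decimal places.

Euler on (x_1,x_2): x_1_{n+1} = x_1_n + h·x_1', x_2_{n+1} = x_2_n + h·x_2'.
0.000000: (-0.860000, 1.970000); f=(0.224632, -4.526272) → (-0.837537, 1.517373)
(x_1(0.1), x_2(0.1)) ≈ (-0.8375, 1.5174)

-0.8375, 1.5174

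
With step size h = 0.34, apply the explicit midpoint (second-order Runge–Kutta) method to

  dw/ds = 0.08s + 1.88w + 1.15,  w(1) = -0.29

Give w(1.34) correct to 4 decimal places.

0.0219

Midpoint: k1 = f(s_n, w_n); k2 = f(s_n + h/2, w_n + (h/2)·k1); w_{n+1} = w_n + h·k2.
s=1.000000, w=-0.290000:
  k1 = f(1.000000, -0.290000) = 0.684800
  k2 = f(1.170000, -0.173584) = 0.917262
  w ← -0.290000 + 0.34·0.917262 = 0.021869
w(1.34) ≈ 0.0219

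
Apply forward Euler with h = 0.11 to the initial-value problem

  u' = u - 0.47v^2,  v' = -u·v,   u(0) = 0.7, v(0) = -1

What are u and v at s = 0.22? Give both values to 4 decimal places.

0.7610, -0.8494

Euler on (u,v): u_{n+1} = u_n + h·u', v_{n+1} = v_n + h·v'.
0.000000: (0.700000, -1.000000); f=(0.230000, 0.700000) → (0.725300, -0.923000)
0.110000: (0.725300, -0.923000); f=(0.324893, 0.669452) → (0.761038, -0.849360)
(u(0.22), v(0.22)) ≈ (0.7610, -0.8494)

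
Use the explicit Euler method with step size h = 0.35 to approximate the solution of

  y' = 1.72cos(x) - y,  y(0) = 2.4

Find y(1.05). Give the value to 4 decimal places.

Euler: y_{n+1} = y_n + h·f(x_n, y_n).
x=0.000000, y=2.400000: f=-0.680000 → y ← 2.400000 + 0.35·(-0.680000) = 2.162000
x=0.350000, y=2.162000: f=-0.546279 → y ← 2.162000 + 0.35·(-0.546279) = 1.970802
x=0.700000, y=1.970802: f=-0.655274 → y ← 1.970802 + 0.35·(-0.655274) = 1.741457
y(1.05) ≈ 1.7415

1.7415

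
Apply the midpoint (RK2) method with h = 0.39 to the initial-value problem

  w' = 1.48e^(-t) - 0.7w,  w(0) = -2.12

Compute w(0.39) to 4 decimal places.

Midpoint: k1 = f(t_n, w_n); k2 = f(t_n + h/2, w_n + (h/2)·k1); w_{n+1} = w_n + h·k2.
t=0.000000, w=-2.120000:
  k1 = f(0.000000, -2.120000) = 2.964000
  k2 = f(0.195000, -1.542020) = 2.297209
  w ← -2.120000 + 0.39·2.297209 = -1.224088
w(0.39) ≈ -1.2241

-1.2241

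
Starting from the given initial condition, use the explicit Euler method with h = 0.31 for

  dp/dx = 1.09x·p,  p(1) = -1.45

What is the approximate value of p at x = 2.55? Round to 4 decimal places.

Euler: p_{n+1} = p_n + h·f(x_n, p_n).
x=1.000000, p=-1.450000: f=-1.580500 → p ← -1.450000 + 0.31·(-1.580500) = -1.939955
x=1.310000, p=-1.939955: f=-2.770062 → p ← -1.939955 + 0.31·(-2.770062) = -2.798674
x=1.620000, p=-2.798674: f=-4.941899 → p ← -2.798674 + 0.31·(-4.941899) = -4.330663
x=1.930000, p=-4.330663: f=-9.110415 → p ← -4.330663 + 0.31·(-9.110415) = -7.154892
x=2.240000, p=-7.154892: f=-17.469383 → p ← -7.154892 + 0.31·(-17.469383) = -12.570400
p(2.55) ≈ -12.5704

-12.5704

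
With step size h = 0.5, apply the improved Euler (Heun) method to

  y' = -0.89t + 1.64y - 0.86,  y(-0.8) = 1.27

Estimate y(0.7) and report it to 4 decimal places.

9.7446

Heun: k1 = f(t_n, y_n); k2 = f(t_n + h, y_n + h·k1); y_{n+1} = y_n + (h/2)·(k1 + k2).
t=-0.800000, y=1.270000:
  k1 = f(-0.800000, 1.270000) = 1.934800
  k2 = f(-0.300000, 2.237400) = 3.076336
  y ← 1.270000 + (0.5/2)·(1.934800 + 3.076336) = 2.522784
t=-0.300000, y=2.522784:
  k1 = f(-0.300000, 2.522784) = 3.544366
  k2 = f(0.200000, 4.294967) = 6.005746
  y ← 2.522784 + (0.5/2)·(3.544366 + 6.005746) = 4.910312
t=0.200000, y=4.910312:
  k1 = f(0.200000, 4.910312) = 7.014911
  k2 = f(0.700000, 8.417768) = 12.322139
  y ← 4.910312 + (0.5/2)·(7.014911 + 12.322139) = 9.744574
y(0.7) ≈ 9.7446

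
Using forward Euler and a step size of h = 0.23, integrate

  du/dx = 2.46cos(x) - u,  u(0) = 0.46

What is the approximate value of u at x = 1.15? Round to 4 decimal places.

1.5543

Euler: u_{n+1} = u_n + h·f(x_n, u_n).
x=0.000000, u=0.460000: f=2.000000 → u ← 0.460000 + 0.23·2.000000 = 0.920000
x=0.230000, u=0.920000: f=1.475219 → u ← 0.920000 + 0.23·1.475219 = 1.259300
x=0.460000, u=1.259300: f=0.944989 → u ← 1.259300 + 0.23·0.944989 = 1.476648
x=0.690000, u=1.476648: f=0.420617 → u ← 1.476648 + 0.23·0.420617 = 1.573390
x=0.920000, u=1.573390: f=-0.083072 → u ← 1.573390 + 0.23·(-0.083072) = 1.554283
u(1.15) ≈ 1.5543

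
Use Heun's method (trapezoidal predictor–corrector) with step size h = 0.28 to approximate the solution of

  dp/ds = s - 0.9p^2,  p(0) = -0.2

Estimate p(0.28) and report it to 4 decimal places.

Heun: k1 = f(s_n, p_n); k2 = f(s_n + h, p_n + h·k1); p_{n+1} = p_n + (h/2)·(k1 + k2).
s=0.000000, p=-0.200000:
  k1 = f(0.000000, -0.200000) = -0.036000
  k2 = f(0.280000, -0.210080) = 0.240280
  p ← -0.200000 + (0.28/2)·(-0.036000 + 0.240280) = -0.171401
p(0.28) ≈ -0.1714

-0.1714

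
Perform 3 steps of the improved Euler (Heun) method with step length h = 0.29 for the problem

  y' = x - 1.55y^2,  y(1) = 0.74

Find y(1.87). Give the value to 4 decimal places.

Heun: k1 = f(x_n, y_n); k2 = f(x_n + h, y_n + h·k1); y_{n+1} = y_n + (h/2)·(k1 + k2).
x=1.000000, y=0.740000:
  k1 = f(1.000000, 0.740000) = 0.151220
  k2 = f(1.290000, 0.783854) = 0.337638
  y ← 0.740000 + (0.29/2)·(0.151220 + 0.337638) = 0.810884
x=1.290000, y=0.810884:
  k1 = f(1.290000, 0.810884) = 0.270823
  k2 = f(1.580000, 0.889423) = 0.353836
  y ← 0.810884 + (0.29/2)·(0.270823 + 0.353836) = 0.901460
x=1.580000, y=0.901460:
  k1 = f(1.580000, 0.901460) = 0.320423
  k2 = f(1.870000, 0.994383) = 0.337365
  y ← 0.901460 + (0.29/2)·(0.320423 + 0.337365) = 0.996839
y(1.87) ≈ 0.9968

0.9968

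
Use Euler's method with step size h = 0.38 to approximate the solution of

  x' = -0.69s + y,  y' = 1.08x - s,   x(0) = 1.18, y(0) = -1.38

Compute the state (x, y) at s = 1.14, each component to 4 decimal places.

Euler on (x,y): x_{n+1} = x_n + h·x', y_{n+1} = y_n + h·y'.
0.000000: (1.180000, -1.380000); f=(-1.380000, 1.274400) → (0.655600, -0.895728)
0.380000: (0.655600, -0.895728); f=(-1.157928, 0.328048) → (0.215587, -0.771070)
0.760000: (0.215587, -0.771070); f=(-1.295470, -0.527166) → (-0.276691, -0.971393)
(x(1.14), y(1.14)) ≈ (-0.2767, -0.9714)

-0.2767, -0.9714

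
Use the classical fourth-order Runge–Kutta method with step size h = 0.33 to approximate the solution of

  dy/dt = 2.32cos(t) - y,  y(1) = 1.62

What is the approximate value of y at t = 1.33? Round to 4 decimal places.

1.4154

RK4: k1 = f(t_n, y_n); k2 = f(t_n + h/2, y_n + (h/2)·k1); k3 = f(t_n + h/2, y_n + (h/2)·k2); k4 = f(t_n + h, y_n + h·k3); y_{n+1} = y_n + (h/6)·(k1 + 2k2 + 2k3 + k4).
t=1.000000, y=1.620000:
  k1 = f(1.000000, 1.620000) = -0.366499
  k2 = f(1.165000, 1.559528) = -0.643706
  k3 = f(1.165000, 1.513788) = -0.597967
  k4 = f(1.330000, 1.422671) = -0.869406
  y ← 1.620000 + (0.33/6)·(k1 + 2k2 + 2k3 + k4) = 1.415441
y(1.33) ≈ 1.4154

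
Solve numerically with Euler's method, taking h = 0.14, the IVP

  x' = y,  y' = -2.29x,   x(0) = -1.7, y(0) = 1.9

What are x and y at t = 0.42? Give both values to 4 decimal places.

-0.6850, 3.2548

Euler on (x,y): x_{n+1} = x_n + h·x', y_{n+1} = y_n + h·y'.
0.000000: (-1.700000, 1.900000); f=(1.900000, 3.893000) → (-1.434000, 2.445020)
0.140000: (-1.434000, 2.445020); f=(2.445020, 3.283860) → (-1.091697, 2.904760)
0.280000: (-1.091697, 2.904760); f=(2.904760, 2.499987) → (-0.685031, 3.254759)
(x(0.42), y(0.42)) ≈ (-0.6850, 3.2548)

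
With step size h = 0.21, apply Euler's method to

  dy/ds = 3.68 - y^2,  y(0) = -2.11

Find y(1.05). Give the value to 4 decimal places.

Euler: y_{n+1} = y_n + h·f(s_n, y_n).
s=0.000000, y=-2.110000: f=-0.772100 → y ← -2.110000 + 0.21·(-0.772100) = -2.272141
s=0.210000, y=-2.272141: f=-1.482625 → y ← -2.272141 + 0.21·(-1.482625) = -2.583492
s=0.420000, y=-2.583492: f=-2.994432 → y ← -2.583492 + 0.21·(-2.994432) = -3.212323
s=0.630000, y=-3.212323: f=-6.639018 → y ← -3.212323 + 0.21·(-6.639018) = -4.606517
s=0.840000, y=-4.606517: f=-17.539997 → y ← -4.606517 + 0.21·(-17.539997) = -8.289916
y(1.05) ≈ -8.2899

-8.2899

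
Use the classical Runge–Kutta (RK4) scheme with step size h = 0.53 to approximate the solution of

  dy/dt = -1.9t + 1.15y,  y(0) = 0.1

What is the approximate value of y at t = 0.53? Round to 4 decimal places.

-0.1455

RK4: k1 = f(t_n, y_n); k2 = f(t_n + h/2, y_n + (h/2)·k1); k3 = f(t_n + h/2, y_n + (h/2)·k2); k4 = f(t_n + h, y_n + h·k3); y_{n+1} = y_n + (h/6)·(k1 + 2k2 + 2k3 + k4).
t=0.000000, y=0.100000:
  k1 = f(0.000000, 0.100000) = 0.115000
  k2 = f(0.265000, 0.130475) = -0.353454
  k3 = f(0.265000, 0.006335) = -0.496215
  k4 = f(0.530000, -0.162994) = -1.194443
  y ← 0.100000 + (0.53/6)·(k1 + 2k2 + 2k3 + k4) = -0.145459
y(0.53) ≈ -0.1455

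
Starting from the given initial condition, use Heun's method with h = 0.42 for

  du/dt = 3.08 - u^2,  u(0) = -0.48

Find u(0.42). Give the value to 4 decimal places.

Heun: k1 = f(t_n, u_n); k2 = f(t_n + h, u_n + h·k1); u_{n+1} = u_n + (h/2)·(k1 + k2).
t=0.000000, u=-0.480000:
  k1 = f(0.000000, -0.480000) = 2.849600
  k2 = f(0.420000, 0.716832) = 2.566152
  u ← -0.480000 + (0.42/2)·(2.849600 + 2.566152) = 0.657308
u(0.42) ≈ 0.6573

0.6573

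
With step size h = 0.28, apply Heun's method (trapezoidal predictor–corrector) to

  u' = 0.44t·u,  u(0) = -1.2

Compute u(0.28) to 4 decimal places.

-1.2207

Heun: k1 = f(t_n, u_n); k2 = f(t_n + h, u_n + h·k1); u_{n+1} = u_n + (h/2)·(k1 + k2).
t=0.000000, u=-1.200000:
  k1 = f(0.000000, -1.200000) = 0.000000
  k2 = f(0.280000, -1.200000) = -0.147840
  u ← -1.200000 + (0.28/2)·(0.000000 + (-0.147840)) = -1.220698
u(0.28) ≈ -1.2207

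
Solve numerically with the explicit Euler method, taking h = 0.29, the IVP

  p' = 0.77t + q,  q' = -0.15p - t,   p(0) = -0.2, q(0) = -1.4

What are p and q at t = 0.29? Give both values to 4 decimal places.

Euler on (p,q): p_{n+1} = p_n + h·p', q_{n+1} = q_n + h·q'.
0.000000: (-0.200000, -1.400000); f=(-1.400000, 0.030000) → (-0.606000, -1.391300)
(p(0.29), q(0.29)) ≈ (-0.6060, -1.3913)

-0.6060, -1.3913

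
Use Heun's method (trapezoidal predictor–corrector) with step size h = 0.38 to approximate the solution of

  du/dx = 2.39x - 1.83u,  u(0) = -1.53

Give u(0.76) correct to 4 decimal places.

Heun: k1 = f(x_n, u_n); k2 = f(x_n + h, u_n + h·k1); u_{n+1} = u_n + (h/2)·(k1 + k2).
x=0.000000, u=-1.530000:
  k1 = f(0.000000, -1.530000) = 2.799900
  k2 = f(0.380000, -0.466038) = 1.761050
  u ← -1.530000 + (0.38/2)·(2.799900 + 1.761050) = -0.663420
x=0.380000, u=-0.663420:
  k1 = f(0.380000, -0.663420) = 2.122258
  k2 = f(0.760000, 0.143038) = 1.554640
  u ← -0.663420 + (0.38/2)·(2.122258 + 1.554640) = 0.035191
u(0.76) ≈ 0.0352

0.0352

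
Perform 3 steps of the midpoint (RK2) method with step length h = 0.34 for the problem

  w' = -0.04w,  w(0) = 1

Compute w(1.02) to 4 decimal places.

Midpoint: k1 = f(s_n, w_n); k2 = f(s_n + h/2, w_n + (h/2)·k1); w_{n+1} = w_n + h·k2.
s=0.000000, w=1.000000:
  k1 = f(0.000000, 1.000000) = -0.040000
  k2 = f(0.170000, 0.993200) = -0.039728
  w ← 1.000000 + 0.34·(-0.039728) = 0.986492
s=0.340000, w=0.986492:
  k1 = f(0.340000, 0.986492) = -0.039460
  k2 = f(0.510000, 0.979784) = -0.039191
  w ← 0.986492 + 0.34·(-0.039191) = 0.973167
s=0.680000, w=0.973167:
  k1 = f(0.680000, 0.973167) = -0.038927
  k2 = f(0.850000, 0.966550) = -0.038662
  w ← 0.973167 + 0.34·(-0.038662) = 0.960022
w(1.02) ≈ 0.9600

0.9600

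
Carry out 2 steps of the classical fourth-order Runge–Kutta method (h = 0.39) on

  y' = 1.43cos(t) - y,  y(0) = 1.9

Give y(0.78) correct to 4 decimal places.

1.5543

RK4: k1 = f(t_n, y_n); k2 = f(t_n + h/2, y_n + (h/2)·k1); k3 = f(t_n + h/2, y_n + (h/2)·k2); k4 = f(t_n + h, y_n + h·k3); y_{n+1} = y_n + (h/6)·(k1 + 2k2 + 2k3 + k4).
t=0.000000, y=1.900000:
  k1 = f(0.000000, 1.900000) = -0.470000
  k2 = f(0.195000, 1.808350) = -0.405452
  k3 = f(0.195000, 1.820937) = -0.418039
  k4 = f(0.390000, 1.736965) = -0.414345
  y ← 1.900000 + (0.39/6)·(k1 + 2k2 + 2k3 + k4) = 1.735464
t=0.390000, y=1.735464:
  k1 = f(0.390000, 1.735464) = -0.412844
  k2 = f(0.585000, 1.654959) = -0.462751
  k3 = f(0.585000, 1.645227) = -0.453019
  k4 = f(0.780000, 1.558786) = -0.542180
  y ← 1.735464 + (0.39/6)·(k1 + 2k2 + 2k3 + k4) = 1.554337
y(0.78) ≈ 1.5543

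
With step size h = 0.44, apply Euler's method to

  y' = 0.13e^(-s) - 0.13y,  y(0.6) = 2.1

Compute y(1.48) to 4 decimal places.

1.9164

Euler: y_{n+1} = y_n + h·f(s_n, y_n).
s=0.600000, y=2.100000: f=-0.201654 → y ← 2.100000 + 0.44·(-0.201654) = 2.011272
s=1.040000, y=2.011272: f=-0.215516 → y ← 2.011272 + 0.44·(-0.215516) = 1.916445
y(1.48) ≈ 1.9164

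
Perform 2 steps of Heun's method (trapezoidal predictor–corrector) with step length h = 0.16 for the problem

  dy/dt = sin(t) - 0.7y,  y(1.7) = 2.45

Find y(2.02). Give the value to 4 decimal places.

Heun: k1 = f(t_n, y_n); k2 = f(t_n + h, y_n + h·k1); y_{n+1} = y_n + (h/2)·(k1 + k2).
t=1.700000, y=2.450000:
  k1 = f(1.700000, 2.450000) = -0.723335
  k2 = f(1.860000, 2.334266) = -0.675515
  y ← 2.450000 + (0.16/2)·(-0.723335 + (-0.675515)) = 2.338092
t=1.860000, y=2.338092:
  k1 = f(1.860000, 2.338092) = -0.678193
  k2 = f(2.020000, 2.229581) = -0.659914
  y ← 2.338092 + (0.16/2)·(-0.678193 + (-0.659914)) = 2.231043
y(2.02) ≈ 2.2310

2.2310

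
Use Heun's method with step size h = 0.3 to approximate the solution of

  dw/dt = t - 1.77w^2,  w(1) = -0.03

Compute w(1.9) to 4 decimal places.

Heun: k1 = f(t_n, w_n); k2 = f(t_n + h, w_n + h·k1); w_{n+1} = w_n + (h/2)·(k1 + k2).
t=1.000000, w=-0.030000:
  k1 = f(1.000000, -0.030000) = 0.998407
  k2 = f(1.300000, 0.269522) = 1.171423
  w ← -0.030000 + (0.3/2)·(0.998407 + 1.171423) = 0.295475
t=1.300000, w=0.295475:
  k1 = f(1.300000, 0.295475) = 1.145470
  k2 = f(1.600000, 0.639115) = 0.877011
  w ← 0.295475 + (0.3/2)·(1.145470 + 0.877011) = 0.598847
t=1.600000, w=0.598847:
  k1 = f(1.600000, 0.598847) = 0.965247
  k2 = f(1.900000, 0.888421) = 0.502954
  w ← 0.598847 + (0.3/2)·(0.965247 + 0.502954) = 0.819077
w(1.9) ≈ 0.8191

0.8191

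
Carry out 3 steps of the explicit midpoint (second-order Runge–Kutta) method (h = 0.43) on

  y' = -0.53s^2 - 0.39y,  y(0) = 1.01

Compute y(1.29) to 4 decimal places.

0.2783

Midpoint: k1 = f(s_n, y_n); k2 = f(s_n + h/2, y_n + (h/2)·k1); y_{n+1} = y_n + h·k2.
s=0.000000, y=1.010000:
  k1 = f(0.000000, 1.010000) = -0.393900
  k2 = f(0.215000, 0.925312) = -0.385371
  y ← 1.010000 + 0.43·(-0.385371) = 0.844291
s=0.430000, y=0.844291:
  k1 = f(0.430000, 0.844291) = -0.427270
  k2 = f(0.645000, 0.752427) = -0.513940
  y ← 0.844291 + 0.43·(-0.513940) = 0.623296
s=0.860000, y=0.623296:
  k1 = f(0.860000, 0.623296) = -0.635074
  k2 = f(1.075000, 0.486756) = -0.802316
  y ← 0.623296 + 0.43·(-0.802316) = 0.278301
y(1.29) ≈ 0.2783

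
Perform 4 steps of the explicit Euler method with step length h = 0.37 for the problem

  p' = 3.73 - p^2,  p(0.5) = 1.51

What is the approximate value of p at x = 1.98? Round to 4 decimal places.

1.9216

Euler: p_{n+1} = p_n + h·f(x_n, p_n).
x=0.500000, p=1.510000: f=1.449900 → p ← 1.510000 + 0.37·1.449900 = 2.046463
x=0.870000, p=2.046463: f=-0.458011 → p ← 2.046463 + 0.37·(-0.458011) = 1.876999
x=1.240000, p=1.876999: f=0.206875 → p ← 1.876999 + 0.37·0.206875 = 1.953543
x=1.610000, p=1.953543: f=-0.086329 → p ← 1.953543 + 0.37·(-0.086329) = 1.921601
p(1.98) ≈ 1.9216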